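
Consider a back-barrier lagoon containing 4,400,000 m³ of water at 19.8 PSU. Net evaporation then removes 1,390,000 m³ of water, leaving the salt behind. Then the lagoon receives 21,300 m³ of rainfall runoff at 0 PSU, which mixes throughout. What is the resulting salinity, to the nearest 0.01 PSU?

After evaporation: salt = 4,400,000×19.8 = 87,120,000; volume = 4,400,000 − 1,390,000 = 3,010,000 m³
After mixing: salt = 87,120,000 + 21,300×0 = 87,120,000; volume = 3,010,000 + 21,300 = 3,031,300 m³
S = 87,120,000 / 3,031,300 = 28.7401 PSU

28.74 PSU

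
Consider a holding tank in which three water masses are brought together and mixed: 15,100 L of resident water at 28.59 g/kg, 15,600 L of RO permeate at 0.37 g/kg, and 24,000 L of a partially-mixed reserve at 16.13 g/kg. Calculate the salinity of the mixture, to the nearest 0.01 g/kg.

Weighted by volume,
salt = 15,100×28.59 + 15,600×0.37 + 24,000×16.13 = 431,709 + 5,772 + 387,120 = 824,601
volume = 15,100 + 15,600 + 24,000 = 54,700 L
S = 824,601 / 54,700 = 15.075 g/kg

15.07 g/kg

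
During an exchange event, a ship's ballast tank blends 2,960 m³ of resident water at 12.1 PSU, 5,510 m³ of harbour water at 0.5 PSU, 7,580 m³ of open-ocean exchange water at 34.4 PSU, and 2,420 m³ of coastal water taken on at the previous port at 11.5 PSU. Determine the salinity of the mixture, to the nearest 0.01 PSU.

17.71 PSU

Total salt / total volume:
salt = 2,960×12.1 + 5,510×0.5 + 7,580×34.4 + 2,420×11.5 = 35,816 + 2,755 + 260,752 + 27,830 = 327,153
volume = 2,960 + 5,510 + 7,580 + 2,420 = 18,470 m³
S = 327,153 / 18,470 = 17.7127 PSU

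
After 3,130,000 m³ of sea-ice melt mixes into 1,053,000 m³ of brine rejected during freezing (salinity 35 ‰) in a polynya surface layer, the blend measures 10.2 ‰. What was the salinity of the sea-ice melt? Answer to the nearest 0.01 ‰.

Salt balance: 1,053,000×35 + 3,130,000×S = 4,183,000×10.2
36,855,000 + 3,130,000·S = 42,666,600
S = (42,666,600 − 36,855,000) / 3,130,000 = 1.8567 ‰

1.86 ‰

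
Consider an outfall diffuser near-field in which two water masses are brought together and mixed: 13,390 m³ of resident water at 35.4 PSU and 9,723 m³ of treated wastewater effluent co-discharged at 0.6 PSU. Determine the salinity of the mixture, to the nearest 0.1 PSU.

Total salt / total volume:
salt = 13,390×35.4 + 9,723×0.6 = 474,006 + 5,833.8 = 479,839.8
volume = 13,390 + 9,723 = 23,113 m³
S = 479,839.8 / 23,113 = 20.761 PSU

20.8 PSU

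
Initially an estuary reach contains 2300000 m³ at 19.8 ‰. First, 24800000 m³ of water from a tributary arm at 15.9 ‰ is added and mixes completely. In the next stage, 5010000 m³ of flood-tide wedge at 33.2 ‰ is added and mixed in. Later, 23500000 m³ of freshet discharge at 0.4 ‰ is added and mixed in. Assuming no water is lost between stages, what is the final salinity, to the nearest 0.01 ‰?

11.07 ‰

Salt balance:
Initial salt = 2,300,000×19.8 = 45,540,000
After stage 1: salt = 45,540,000 + 24,800,000×15.9 = 439,860,000; volume = 27,100,000 m³; S = 16.231 ‰
After stage 2: salt = 439,860,000 + 5,010,000×33.2 = 606,192,000; volume = 32,110,000 m³; S = 18.879 ‰
After stage 3: salt = 606,192,000 + 23,500,000×0.4 = 615,592,000; volume = 55,610,000 m³
S = 615,592,000 / 55,610,000 = 11.0698 ‰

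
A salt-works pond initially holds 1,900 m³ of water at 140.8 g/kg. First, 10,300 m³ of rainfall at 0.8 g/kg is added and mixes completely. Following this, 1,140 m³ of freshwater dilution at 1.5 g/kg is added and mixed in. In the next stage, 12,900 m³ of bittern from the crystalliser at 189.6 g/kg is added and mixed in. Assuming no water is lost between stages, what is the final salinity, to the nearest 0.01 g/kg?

Weighted by volume,
Initial salt = 1,900×140.8 = 267,520
After stage 1: salt = 267,520 + 10,300×0.8 = 275,760; volume = 12,200 m³; S = 22.603 g/kg
After stage 2: salt = 275,760 + 1,140×1.5 = 277,470; volume = 13,340 m³; S = 20.8 g/kg
After stage 3: salt = 277,470 + 12,900×189.6 = 2,723,310; volume = 26,240 m³
S = 2,723,310 / 26,240 = 103.7847 g/kg

103.78 g/kg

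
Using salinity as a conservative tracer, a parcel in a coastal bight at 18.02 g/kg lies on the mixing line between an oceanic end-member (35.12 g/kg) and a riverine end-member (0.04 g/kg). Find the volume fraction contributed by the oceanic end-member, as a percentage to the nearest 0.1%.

51.3%

Let g be the oceanic fraction. Salt balance per unit volume:
g×35.12 + (1−g)×0.04 = 18.02
g = (18.02 − 0.04) / (35.12 − 0.04) = 17.98/35.08 = 0.5125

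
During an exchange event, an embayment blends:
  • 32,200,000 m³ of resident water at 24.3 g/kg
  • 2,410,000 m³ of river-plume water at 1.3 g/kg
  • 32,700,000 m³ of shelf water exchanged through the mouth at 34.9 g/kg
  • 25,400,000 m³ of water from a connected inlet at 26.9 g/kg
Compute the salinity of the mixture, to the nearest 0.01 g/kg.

By conservation of dissolved salt,
salt = 32,200,000×24.3 + 2,410,000×1.3 + 32,700,000×34.9 + 25,400,000×26.9 = 782,460,000 + 3,133,000 + 1,141,230,000 + 683,260,000 = 2,610,083,000
volume = 32,200,000 + 2,410,000 + 32,700,000 + 25,400,000 = 92,710,000 m³
S = 2,610,083,000 / 92,710,000 = 28.1532 g/kg

28.15 g/kg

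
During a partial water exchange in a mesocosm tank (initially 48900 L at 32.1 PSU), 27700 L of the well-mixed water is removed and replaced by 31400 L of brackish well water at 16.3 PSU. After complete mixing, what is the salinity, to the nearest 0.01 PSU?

22.67 PSU

Remaining after removal: 21,200 L at 32.1 PSU (salt = 680,520)
After addition: salt = 680,520 + 31,400×16.3 = 1,192,340; volume = 52,600 L
S = 1,192,340 / 52,600 = 22.6681 PSU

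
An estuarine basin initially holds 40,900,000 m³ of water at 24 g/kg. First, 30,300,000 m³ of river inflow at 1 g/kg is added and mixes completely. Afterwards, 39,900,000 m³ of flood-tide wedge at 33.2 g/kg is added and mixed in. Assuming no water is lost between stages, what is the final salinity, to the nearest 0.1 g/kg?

Salt balance:
Initial salt = 40,900,000×24 = 981,600,000
After stage 1: salt = 981,600,000 + 30,300,000×1 = 1,011,900,000; volume = 71,200,000 m³; S = 14.212 g/kg
After stage 2: salt = 1,011,900,000 + 39,900,000×33.2 = 2,336,580,000; volume = 111,100,000 m³
S = 2,336,580,000 / 111,100,000 = 21.0313 g/kg

21.0 g/kg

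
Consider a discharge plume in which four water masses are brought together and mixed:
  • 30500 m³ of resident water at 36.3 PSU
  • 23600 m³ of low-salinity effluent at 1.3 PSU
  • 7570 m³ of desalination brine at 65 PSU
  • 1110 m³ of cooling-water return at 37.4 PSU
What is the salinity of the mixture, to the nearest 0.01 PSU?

26.62 PSU

Total salt / total volume:
salt = 30,500×36.3 + 23,600×1.3 + 7,570×65 + 1,110×37.4 = 1,107,150 + 30,680 + 492,050 + 41,514 = 1,671,394
volume = 30,500 + 23,600 + 7,570 + 1,110 = 62,780 m³
S = 1,671,394 / 62,780 = 26.623 PSU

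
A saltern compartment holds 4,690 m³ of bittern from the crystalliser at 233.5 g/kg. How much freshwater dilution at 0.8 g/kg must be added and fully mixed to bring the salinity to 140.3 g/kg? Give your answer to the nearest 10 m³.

3130 m³

Salt balance: 4,690×233.5 + V×0.8 = (4,690+V)×140.3
1,095,115 + 0.8V = 658,007 + 140.3V
437,108 = 139.5V
V = 3,133.39 m³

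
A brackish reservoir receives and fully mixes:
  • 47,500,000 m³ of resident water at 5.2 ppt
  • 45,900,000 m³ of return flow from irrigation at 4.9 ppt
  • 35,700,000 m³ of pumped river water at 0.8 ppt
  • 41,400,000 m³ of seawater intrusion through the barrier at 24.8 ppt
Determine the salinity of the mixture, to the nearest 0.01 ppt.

Total salt / total volume:
salt = 47,500,000×5.2 + 45,900,000×4.9 + 35,700,000×0.8 + 41,400,000×24.8 = 247,000,000 + 224,910,000 + 28,560,000 + 1,026,720,000 = 1,527,190,000
volume = 47,500,000 + 45,900,000 + 35,700,000 + 41,400,000 = 170,500,000 m³
S = 1,527,190,000 / 170,500,000 = 8.9571 ppt

8.96 ppt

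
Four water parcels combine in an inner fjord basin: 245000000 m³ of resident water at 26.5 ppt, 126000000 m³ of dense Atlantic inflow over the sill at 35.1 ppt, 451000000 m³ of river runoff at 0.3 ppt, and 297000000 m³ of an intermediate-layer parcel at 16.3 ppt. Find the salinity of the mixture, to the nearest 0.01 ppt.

14.20 ppt

Total salt / total volume:
salt = 245,000,000×26.5 + 126,000,000×35.1 + 451,000,000×0.3 + 297,000,000×16.3 = 6,492,500,000 + 4,422,600,000 + 135,300,000 + 4,841,100,000 = 15,891,500,000
volume = 245,000,000 + 126,000,000 + 451,000,000 + 297,000,000 = 1,119,000,000 m³
S = 15,891,500,000 / 1,119,000,000 = 14.2015 ppt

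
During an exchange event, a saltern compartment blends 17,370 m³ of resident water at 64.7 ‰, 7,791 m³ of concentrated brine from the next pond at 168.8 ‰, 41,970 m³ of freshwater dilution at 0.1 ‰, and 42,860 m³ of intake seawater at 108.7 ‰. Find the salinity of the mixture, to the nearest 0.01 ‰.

64.57 ‰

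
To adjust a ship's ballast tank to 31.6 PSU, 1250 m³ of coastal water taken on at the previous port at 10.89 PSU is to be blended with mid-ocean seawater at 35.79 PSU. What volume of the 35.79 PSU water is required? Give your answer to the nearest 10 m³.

6180 m³

Salt balance: 1,250×10.89 + V×35.79 = (1,250+V)×31.6
13,612.5 + 35.79V = 39,500 + 31.6V
25,887.5 = 4.19V
V = 6,178.4 m³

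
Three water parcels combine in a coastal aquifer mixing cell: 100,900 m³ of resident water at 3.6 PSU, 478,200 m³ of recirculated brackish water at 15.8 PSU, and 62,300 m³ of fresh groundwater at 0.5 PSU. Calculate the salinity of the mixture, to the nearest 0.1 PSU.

12.4 PSU

Conserving salt mass:
salt = 100,900×3.6 + 478,200×15.8 + 62,300×0.5 = 363,240 + 7,555,560 + 31,150 = 7,949,950
volume = 100,900 + 478,200 + 62,300 = 641,400 m³
S = 7,949,950 / 641,400 = 12.395 PSU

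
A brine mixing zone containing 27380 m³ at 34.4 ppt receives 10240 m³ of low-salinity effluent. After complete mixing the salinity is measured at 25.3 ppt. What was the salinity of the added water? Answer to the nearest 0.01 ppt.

Salt balance: 27,380×34.4 + 10,240×S = 37,620×25.3
941,872 + 10,240·S = 951,786
S = (951,786 − 941,872) / 10,240 = 0.9682 ppt

0.97 ppt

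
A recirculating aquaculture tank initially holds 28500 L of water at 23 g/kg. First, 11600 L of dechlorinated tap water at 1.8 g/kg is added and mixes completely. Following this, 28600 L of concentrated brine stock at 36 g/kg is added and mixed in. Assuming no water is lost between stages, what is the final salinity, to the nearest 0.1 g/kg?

24.8 g/kg

Mass of salt is conserved:
Initial salt = 28,500×23 = 655,500
After stage 1: salt = 655,500 + 11,600×1.8 = 676,380; volume = 40,100 L; S = 16.867 g/kg
After stage 2: salt = 676,380 + 28,600×36 = 1,705,980; volume = 68,700 L
S = 1,705,980 / 68,700 = 24.8323 g/kg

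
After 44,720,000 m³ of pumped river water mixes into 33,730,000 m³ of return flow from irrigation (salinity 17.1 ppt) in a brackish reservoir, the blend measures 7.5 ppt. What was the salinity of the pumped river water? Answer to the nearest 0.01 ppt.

0.26 ppt

Salt balance: 33,730,000×17.1 + 44,720,000×S = 78,450,000×7.5
576,783,000 + 44,720,000·S = 588,375,000
S = (588,375,000 − 576,783,000) / 44,720,000 = 0.2592 ppt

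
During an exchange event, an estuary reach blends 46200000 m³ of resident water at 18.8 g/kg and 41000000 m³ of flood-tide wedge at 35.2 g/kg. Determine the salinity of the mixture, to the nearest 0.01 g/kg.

26.51 g/kg

Mass of salt is conserved:
salt = 46,200,000×18.8 + 41,000,000×35.2 = 868,560,000 + 1,443,200,000 = 2,311,760,000
volume = 46,200,000 + 41,000,000 = 87,200,000 m³
S = 2,311,760,000 / 87,200,000 = 26.511 g/kg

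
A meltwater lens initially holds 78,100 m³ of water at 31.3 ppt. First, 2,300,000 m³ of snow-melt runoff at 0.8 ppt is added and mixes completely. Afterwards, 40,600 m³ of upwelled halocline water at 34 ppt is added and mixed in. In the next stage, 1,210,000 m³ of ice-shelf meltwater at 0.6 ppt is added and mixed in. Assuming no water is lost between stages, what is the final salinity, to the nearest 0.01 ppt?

Weighted by volume,
Initial salt = 78,100×31.3 = 2,444,530
After stage 1: salt = 2,444,530 + 2,300,000×0.8 = 4,284,530; volume = 2,378,100 m³; S = 1.802 ppt
After stage 2: salt = 4,284,530 + 40,600×34 = 5,664,930; volume = 2,418,700 m³; S = 2.342 ppt
After stage 3: salt = 5,664,930 + 1,210,000×0.6 = 6,390,930; volume = 3,628,700 m³
S = 6,390,930 / 3,628,700 = 1.7612 ppt

1.76 ppt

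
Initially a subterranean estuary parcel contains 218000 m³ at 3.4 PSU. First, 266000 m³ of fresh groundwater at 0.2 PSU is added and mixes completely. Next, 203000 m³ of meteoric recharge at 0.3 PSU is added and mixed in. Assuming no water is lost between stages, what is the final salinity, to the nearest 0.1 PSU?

Salt balance:
Initial salt = 218,000×3.4 = 741,200
After stage 1: salt = 741,200 + 266,000×0.2 = 794,400; volume = 484,000 m³; S = 1.641 PSU
After stage 2: salt = 794,400 + 203,000×0.3 = 855,300; volume = 687,000 m³
S = 855,300 / 687,000 = 1.245 PSU

1.2 PSU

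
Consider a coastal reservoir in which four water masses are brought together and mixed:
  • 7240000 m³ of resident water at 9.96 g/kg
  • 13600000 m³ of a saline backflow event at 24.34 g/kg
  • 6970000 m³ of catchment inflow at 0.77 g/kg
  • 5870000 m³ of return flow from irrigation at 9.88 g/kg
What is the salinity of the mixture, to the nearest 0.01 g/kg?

13.85 g/kg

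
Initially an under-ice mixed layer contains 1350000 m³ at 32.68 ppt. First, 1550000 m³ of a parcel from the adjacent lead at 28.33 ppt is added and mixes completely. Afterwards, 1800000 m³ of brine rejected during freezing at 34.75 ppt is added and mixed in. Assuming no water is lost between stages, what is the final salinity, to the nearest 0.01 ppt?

32.04 ppt

Total salt / total volume:
Initial salt = 1,350,000×32.68 = 44,118,000
After stage 1: salt = 44,118,000 + 1,550,000×28.33 = 88,029,500; volume = 2,900,000 m³; S = 30.355 ppt
After stage 2: salt = 88,029,500 + 1,800,000×34.75 = 150,579,500; volume = 4,700,000 m³
S = 150,579,500 / 4,700,000 = 32.0382 ppt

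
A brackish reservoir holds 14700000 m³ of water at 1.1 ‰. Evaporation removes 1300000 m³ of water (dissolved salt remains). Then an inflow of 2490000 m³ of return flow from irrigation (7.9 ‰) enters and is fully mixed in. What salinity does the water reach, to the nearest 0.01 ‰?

2.26 ‰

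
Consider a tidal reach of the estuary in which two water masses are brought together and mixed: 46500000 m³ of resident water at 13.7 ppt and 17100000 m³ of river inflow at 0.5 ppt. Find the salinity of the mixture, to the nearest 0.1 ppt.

Weighted by volume,
salt = 46,500,000×13.7 + 17,100,000×0.5 = 637,050,000 + 8,550,000 = 645,600,000
volume = 46,500,000 + 17,100,000 = 63,600,000 m³
S = 645,600,000 / 63,600,000 = 10.151 ppt

10.2 ppt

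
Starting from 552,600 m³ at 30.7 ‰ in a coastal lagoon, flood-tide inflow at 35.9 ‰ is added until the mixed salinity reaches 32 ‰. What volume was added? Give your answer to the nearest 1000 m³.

184000 m³

Salt balance: 552,600×30.7 + V×35.9 = (552,600+V)×32
16,964,820 + 35.9V = 17,683,200 + 32V
718,380 = 3.9V
V = 184,200 m³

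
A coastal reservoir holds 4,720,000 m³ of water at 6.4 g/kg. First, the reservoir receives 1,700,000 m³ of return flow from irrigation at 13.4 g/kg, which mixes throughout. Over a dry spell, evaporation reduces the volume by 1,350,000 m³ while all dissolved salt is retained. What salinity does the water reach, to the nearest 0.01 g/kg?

After mixing: salt = 4,720,000×6.4 + 1,700,000×13.4 = 52,988,000; volume = 6,420,000 m³
After evaporation: salt unchanged = 52,988,000; volume = 6,420,000 − 1,350,000 = 5,070,000 m³
S = 52,988,000 / 5,070,000 = 10.4513 g/kg

10.45 g/kg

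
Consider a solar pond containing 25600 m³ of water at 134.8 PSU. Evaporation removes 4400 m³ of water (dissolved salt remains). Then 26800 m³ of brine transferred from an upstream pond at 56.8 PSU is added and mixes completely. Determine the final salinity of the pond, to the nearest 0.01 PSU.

103.61 PSU

After evaporation: salt = 25,600×134.8 = 3,450,880; volume = 25,600 − 4,400 = 21,200 m³
After mixing: salt = 3,450,880 + 26,800×56.8 = 4,973,120; volume = 21,200 + 26,800 = 48,000 m³
S = 4,973,120 / 48,000 = 103.6067 PSU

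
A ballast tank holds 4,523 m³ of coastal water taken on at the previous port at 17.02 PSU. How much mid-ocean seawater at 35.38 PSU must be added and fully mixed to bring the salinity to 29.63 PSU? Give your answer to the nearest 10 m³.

9920 m³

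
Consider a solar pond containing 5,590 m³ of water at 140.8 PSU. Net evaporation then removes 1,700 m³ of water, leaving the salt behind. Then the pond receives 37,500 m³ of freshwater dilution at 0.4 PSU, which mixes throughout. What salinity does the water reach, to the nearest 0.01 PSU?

After evaporation: salt = 5,590×140.8 = 787,072; volume = 5,590 − 1,700 = 3,890 m³
After mixing: salt = 787,072 + 37,500×0.4 = 802,072; volume = 3,890 + 37,500 = 41,390 m³
S = 802,072 / 41,390 = 19.3784 PSU

19.38 PSU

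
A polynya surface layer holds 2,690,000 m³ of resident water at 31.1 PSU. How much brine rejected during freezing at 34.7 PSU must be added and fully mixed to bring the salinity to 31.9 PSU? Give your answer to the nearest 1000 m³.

769000 m³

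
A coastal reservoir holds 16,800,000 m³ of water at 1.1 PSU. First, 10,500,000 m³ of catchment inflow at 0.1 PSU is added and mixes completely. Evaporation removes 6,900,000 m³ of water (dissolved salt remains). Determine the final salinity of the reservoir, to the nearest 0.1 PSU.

1.0 PSU

After mixing: salt = 16,800,000×1.1 + 10,500,000×0.1 = 19,530,000; volume = 27,300,000 m³
After evaporation: salt unchanged = 19,530,000; volume = 27,300,000 − 6,900,000 = 20,400,000 m³
S = 19,530,000 / 20,400,000 = 0.9574 PSU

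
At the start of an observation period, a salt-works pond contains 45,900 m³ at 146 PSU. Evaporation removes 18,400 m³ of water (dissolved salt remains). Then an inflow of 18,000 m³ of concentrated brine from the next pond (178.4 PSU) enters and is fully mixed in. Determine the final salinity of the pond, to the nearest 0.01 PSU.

217.86 PSU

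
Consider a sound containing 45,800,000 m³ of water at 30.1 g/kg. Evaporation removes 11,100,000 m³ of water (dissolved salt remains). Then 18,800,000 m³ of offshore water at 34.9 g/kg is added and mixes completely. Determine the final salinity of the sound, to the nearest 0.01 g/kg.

After evaporation: salt = 45,800,000×30.1 = 1,378,580,000; volume = 45,800,000 − 11,100,000 = 34,700,000 m³
After mixing: salt = 1,378,580,000 + 18,800,000×34.9 = 2,034,700,000; volume = 34,700,000 + 18,800,000 = 53,500,000 m³
S = 2,034,700,000 / 53,500,000 = 38.0318 g/kg

38.03 g/kg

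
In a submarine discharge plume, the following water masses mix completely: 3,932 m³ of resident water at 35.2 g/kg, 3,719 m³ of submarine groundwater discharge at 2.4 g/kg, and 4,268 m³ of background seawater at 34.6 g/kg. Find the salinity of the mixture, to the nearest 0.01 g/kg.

24.75 g/kg

Mass of salt is conserved:
salt = 3,932×35.2 + 3,719×2.4 + 4,268×34.6 = 138,406.4 + 8,925.6 + 147,672.8 = 295,004.8
volume = 3,932 + 3,719 + 4,268 = 11,919 m³
S = 295,004.8 / 11,919 = 24.7508 g/kg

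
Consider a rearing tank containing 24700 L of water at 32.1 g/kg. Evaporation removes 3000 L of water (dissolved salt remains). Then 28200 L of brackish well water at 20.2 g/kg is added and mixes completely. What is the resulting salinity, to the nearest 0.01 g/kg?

After evaporation: salt = 24,700×32.1 = 792,870; volume = 24,700 − 3,000 = 21,700 L
After mixing: salt = 792,870 + 28,200×20.2 = 1,362,510; volume = 21,700 + 28,200 = 49,900 L
S = 1,362,510 / 49,900 = 27.3048 g/kg

27.30 g/kg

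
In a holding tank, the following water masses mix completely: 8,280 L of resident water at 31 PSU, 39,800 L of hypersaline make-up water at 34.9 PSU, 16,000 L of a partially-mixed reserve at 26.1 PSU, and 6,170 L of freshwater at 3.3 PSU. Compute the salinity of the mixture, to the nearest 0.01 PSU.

29.66 PSU

Salt balance:
salt = 8,280×31 + 39,800×34.9 + 16,000×26.1 + 6,170×3.3 = 256,680 + 1,389,020 + 417,600 + 20,361 = 2,083,661
volume = 8,280 + 39,800 + 16,000 + 6,170 = 70,250 L
S = 2,083,661 / 70,250 = 29.6607 PSU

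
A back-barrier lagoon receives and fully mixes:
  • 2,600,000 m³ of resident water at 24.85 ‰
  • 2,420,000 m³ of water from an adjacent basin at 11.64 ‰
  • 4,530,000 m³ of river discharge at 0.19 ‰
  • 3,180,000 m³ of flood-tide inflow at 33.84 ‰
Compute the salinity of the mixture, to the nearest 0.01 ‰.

Total salt / total volume:
salt = 2,600,000×24.85 + 2,420,000×11.64 + 4,530,000×0.19 + 3,180,000×33.84 = 64,610,000 + 28,168,800 + 860,700 + 107,611,200 = 201,250,700
volume = 2,600,000 + 2,420,000 + 4,530,000 + 3,180,000 = 12,730,000 m³
S = 201,250,700 / 12,730,000 = 15.8092 ‰

15.81 ‰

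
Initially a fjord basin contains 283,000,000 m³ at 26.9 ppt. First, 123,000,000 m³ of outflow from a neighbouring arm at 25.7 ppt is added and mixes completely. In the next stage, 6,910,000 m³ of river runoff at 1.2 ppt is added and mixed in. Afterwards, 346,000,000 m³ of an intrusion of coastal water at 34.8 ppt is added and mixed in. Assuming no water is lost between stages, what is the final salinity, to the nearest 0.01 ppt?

Salt balance:
Initial salt = 283,000,000×26.9 = 7,612,700,000
After stage 1: salt = 7,612,700,000 + 123,000,000×25.7 = 10,773,800,000; volume = 406,000,000 m³; S = 26.536 ppt
After stage 2: salt = 10,773,800,000 + 6,910,000×1.2 = 10,782,092,000; volume = 412,910,000 m³; S = 26.112 ppt
After stage 3: salt = 10,782,092,000 + 346,000,000×34.8 = 22,822,892,000; volume = 758,910,000 m³
S = 22,822,892,000 / 758,910,000 = 30.0733 ppt

30.07 ppt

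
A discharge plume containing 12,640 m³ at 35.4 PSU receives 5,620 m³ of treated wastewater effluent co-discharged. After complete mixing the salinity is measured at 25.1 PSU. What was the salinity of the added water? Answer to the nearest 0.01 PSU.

1.93 PSU

Salt balance: 12,640×35.4 + 5,620×S = 18,260×25.1
447,456 + 5,620·S = 458,326
S = (458,326 − 447,456) / 5,620 = 1.9342 PSU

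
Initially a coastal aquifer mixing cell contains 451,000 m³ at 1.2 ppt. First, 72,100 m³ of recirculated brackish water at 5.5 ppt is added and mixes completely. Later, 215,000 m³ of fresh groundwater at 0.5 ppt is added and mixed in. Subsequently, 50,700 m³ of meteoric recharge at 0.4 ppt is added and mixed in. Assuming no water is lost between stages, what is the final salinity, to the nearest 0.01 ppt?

Weighted by volume,
Initial salt = 451,000×1.2 = 541,200
After stage 1: salt = 541,200 + 72,100×5.5 = 937,750; volume = 523,100 m³; S = 1.793 ppt
After stage 2: salt = 937,750 + 215,000×0.5 = 1,045,250; volume = 738,100 m³; S = 1.416 ppt
After stage 3: salt = 1,045,250 + 50,700×0.4 = 1,065,530; volume = 788,800 m³
S = 1,065,530 / 788,800 = 1.3508 ppt

1.35 ppt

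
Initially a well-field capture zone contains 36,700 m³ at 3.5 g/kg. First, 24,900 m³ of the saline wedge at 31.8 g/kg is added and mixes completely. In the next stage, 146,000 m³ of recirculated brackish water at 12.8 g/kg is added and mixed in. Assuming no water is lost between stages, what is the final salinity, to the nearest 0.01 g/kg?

Weighted by volume,
Initial salt = 36,700×3.5 = 128,450
After stage 1: salt = 128,450 + 24,900×31.8 = 920,270; volume = 61,600 m³; S = 14.939 g/kg
After stage 2: salt = 920,270 + 146,000×12.8 = 2,789,070; volume = 207,600 m³
S = 2,789,070 / 207,600 = 13.4348 g/kg

13.43 g/kg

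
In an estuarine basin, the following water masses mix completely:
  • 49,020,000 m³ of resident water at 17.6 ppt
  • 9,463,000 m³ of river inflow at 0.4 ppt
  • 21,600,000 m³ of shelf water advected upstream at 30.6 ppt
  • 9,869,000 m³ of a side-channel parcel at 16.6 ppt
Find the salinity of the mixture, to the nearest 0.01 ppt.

18.80 ppt

By conservation of dissolved salt,
salt = 49,020,000×17.6 + 9,463,000×0.4 + 21,600,000×30.6 + 9,869,000×16.6 = 862,752,000 + 3,785,200 + 660,960,000 + 163,825,400 = 1,691,322,600
volume = 49,020,000 + 9,463,000 + 21,600,000 + 9,869,000 = 89,952,000 m³
S = 1,691,322,600 / 89,952,000 = 18.8025 ppt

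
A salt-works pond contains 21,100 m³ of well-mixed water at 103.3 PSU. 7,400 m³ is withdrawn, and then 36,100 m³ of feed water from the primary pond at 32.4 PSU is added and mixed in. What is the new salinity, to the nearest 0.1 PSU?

Remaining after removal: 13,700 m³ at 103.3 PSU (salt = 1,415,210)
After addition: salt = 1,415,210 + 36,100×32.4 = 2,584,850; volume = 49,800 m³
S = 2,584,850 / 49,800 = 51.9046 PSU

51.9 PSU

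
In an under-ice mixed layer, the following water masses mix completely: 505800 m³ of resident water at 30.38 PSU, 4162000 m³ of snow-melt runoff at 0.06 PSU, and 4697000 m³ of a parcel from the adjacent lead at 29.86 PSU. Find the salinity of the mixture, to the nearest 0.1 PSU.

16.6 PSU

By conservation of dissolved salt,
salt = 505,800×30.38 + 4,162,000×0.06 + 4,697,000×29.86 = 15,366,204 + 249,720 + 140,252,420 = 155,868,344
volume = 505,800 + 4,162,000 + 4,697,000 = 9,364,800 m³
S = 155,868,344 / 9,364,800 = 16.644 PSU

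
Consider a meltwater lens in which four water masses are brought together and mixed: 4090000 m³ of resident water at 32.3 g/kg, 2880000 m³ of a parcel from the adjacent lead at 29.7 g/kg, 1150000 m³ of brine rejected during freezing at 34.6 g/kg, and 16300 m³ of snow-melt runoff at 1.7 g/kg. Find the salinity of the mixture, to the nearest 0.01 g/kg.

Salt balance:
salt = 4,090,000×32.3 + 2,880,000×29.7 + 1,150,000×34.6 + 16,300×1.7 = 132,107,000 + 85,536,000 + 39,790,000 + 27,710 = 257,460,710
volume = 4,090,000 + 2,880,000 + 1,150,000 + 16,300 = 8,136,300 m³
S = 257,460,710 / 8,136,300 = 31.6435 g/kg

31.64 g/kg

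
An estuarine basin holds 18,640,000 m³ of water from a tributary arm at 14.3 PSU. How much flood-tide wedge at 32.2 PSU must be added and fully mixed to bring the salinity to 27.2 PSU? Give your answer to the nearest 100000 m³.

Salt balance: 18,640,000×14.3 + V×32.2 = (18,640,000+V)×27.2
266,552,000 + 32.2V = 507,008,000 + 27.2V
240,456,000 = 5V
V = 48,091,200 m³

48100000 m³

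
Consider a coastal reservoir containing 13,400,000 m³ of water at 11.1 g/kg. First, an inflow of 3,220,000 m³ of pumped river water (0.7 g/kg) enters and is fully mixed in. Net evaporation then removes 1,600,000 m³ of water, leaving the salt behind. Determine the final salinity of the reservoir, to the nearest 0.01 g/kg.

After mixing: salt = 13,400,000×11.1 + 3,220,000×0.7 = 150,994,000; volume = 16,620,000 m³
After evaporation: salt unchanged = 150,994,000; volume = 16,620,000 − 1,600,000 = 15,020,000 m³
S = 150,994,000 / 15,020,000 = 10.0529 g/kg

10.05 g/kg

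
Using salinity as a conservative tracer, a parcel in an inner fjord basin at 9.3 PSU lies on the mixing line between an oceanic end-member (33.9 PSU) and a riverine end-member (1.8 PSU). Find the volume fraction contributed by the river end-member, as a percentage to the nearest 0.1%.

Let f be the freshwater fraction. Salt balance per unit volume:
f×1.8 + (1−f)×33.9 = 9.3
f = (33.9 − 9.3) / (33.9 − 1.8) = 24.6/32.1 = 0.7664

76.6%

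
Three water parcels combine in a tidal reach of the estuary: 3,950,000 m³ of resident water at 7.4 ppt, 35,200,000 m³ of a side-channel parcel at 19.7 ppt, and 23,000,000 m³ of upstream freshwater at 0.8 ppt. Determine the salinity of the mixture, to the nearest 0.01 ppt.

11.92 ppt

Conserving salt mass:
salt = 3,950,000×7.4 + 35,200,000×19.7 + 23,000,000×0.8 = 29,230,000 + 693,440,000 + 18,400,000 = 741,070,000
volume = 3,950,000 + 35,200,000 + 23,000,000 = 62,150,000 m³
S = 741,070,000 / 62,150,000 = 11.9239 ppt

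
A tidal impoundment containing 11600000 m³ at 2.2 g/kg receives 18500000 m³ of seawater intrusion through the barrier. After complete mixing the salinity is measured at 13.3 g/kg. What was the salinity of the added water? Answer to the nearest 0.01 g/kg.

20.26 g/kg

Salt balance: 11,600,000×2.2 + 18,500,000×S = 30,100,000×13.3
25,520,000 + 18,500,000·S = 400,330,000
S = (400,330,000 − 25,520,000) / 18,500,000 = 20.26 g/kg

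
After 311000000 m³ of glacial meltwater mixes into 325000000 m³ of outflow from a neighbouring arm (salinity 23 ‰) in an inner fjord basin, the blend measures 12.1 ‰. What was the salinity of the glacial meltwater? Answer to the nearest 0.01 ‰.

Salt balance: 325,000,000×23 + 311,000,000×S = 636,000,000×12.1
7,475,000,000 + 311,000,000·S = 7,695,600,000
S = (7,695,600,000 − 7,475,000,000) / 311,000,000 = 0.7093 ‰

0.71 ‰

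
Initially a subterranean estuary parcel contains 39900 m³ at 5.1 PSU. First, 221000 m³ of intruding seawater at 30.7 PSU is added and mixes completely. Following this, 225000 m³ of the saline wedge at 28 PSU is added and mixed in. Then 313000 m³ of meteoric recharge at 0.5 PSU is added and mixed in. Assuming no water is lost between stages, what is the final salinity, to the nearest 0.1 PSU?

Weighted by volume,
Initial salt = 39,900×5.1 = 203,490
After stage 1: salt = 203,490 + 221,000×30.7 = 6,988,190; volume = 260,900 m³; S = 26.785 PSU
After stage 2: salt = 6,988,190 + 225,000×28 = 13,288,190; volume = 485,900 m³; S = 27.348 PSU
After stage 3: salt = 13,288,190 + 313,000×0.5 = 13,444,690; volume = 798,900 m³
S = 13,444,690 / 798,900 = 16.829 PSU

16.8 PSU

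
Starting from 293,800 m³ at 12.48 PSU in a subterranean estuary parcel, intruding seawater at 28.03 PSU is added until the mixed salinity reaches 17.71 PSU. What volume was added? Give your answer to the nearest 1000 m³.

149000 m³

Salt balance: 293,800×12.48 + V×28.03 = (293,800+V)×17.71
3,666,624 + 28.03V = 5,203,198 + 17.71V
1,536,574 = 10.32V
V = 148,892.83 m³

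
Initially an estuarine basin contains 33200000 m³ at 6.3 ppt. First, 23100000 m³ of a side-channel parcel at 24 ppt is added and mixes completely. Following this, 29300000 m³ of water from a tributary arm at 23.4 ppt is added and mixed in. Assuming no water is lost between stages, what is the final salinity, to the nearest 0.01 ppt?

Mass of salt is conserved:
Initial salt = 33,200,000×6.3 = 209,160,000
After stage 1: salt = 209,160,000 + 23,100,000×24 = 763,560,000; volume = 56,300,000 m³; S = 13.562 ppt
After stage 2: salt = 763,560,000 + 29,300,000×23.4 = 1,449,180,000; volume = 85,600,000 m³
S = 1,449,180,000 / 85,600,000 = 16.9297 ppt

16.93 ppt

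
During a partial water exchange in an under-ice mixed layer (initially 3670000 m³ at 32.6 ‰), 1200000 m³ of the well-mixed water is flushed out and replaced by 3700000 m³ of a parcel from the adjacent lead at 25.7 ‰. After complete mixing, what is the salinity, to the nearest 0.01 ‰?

28.46 ‰

Remaining after removal: 2,470,000 m³ at 32.6 ‰ (salt = 80,522,000)
After addition: salt = 80,522,000 + 3,700,000×25.7 = 175,612,000; volume = 6,170,000 m³
S = 175,612,000 / 6,170,000 = 28.4622 ‰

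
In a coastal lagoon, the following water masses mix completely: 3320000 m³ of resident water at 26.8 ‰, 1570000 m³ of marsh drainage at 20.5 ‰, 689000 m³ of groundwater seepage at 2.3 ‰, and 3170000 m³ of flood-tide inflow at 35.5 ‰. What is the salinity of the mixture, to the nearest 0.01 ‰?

Weighted by volume,
salt = 3,320,000×26.8 + 1,570,000×20.5 + 689,000×2.3 + 3,170,000×35.5 = 88,976,000 + 32,185,000 + 1,584,700 + 112,535,000 = 235,280,700
volume = 3,320,000 + 1,570,000 + 689,000 + 3,170,000 = 8,749,000 m³
S = 235,280,700 / 8,749,000 = 26.8923 ‰

26.89 ‰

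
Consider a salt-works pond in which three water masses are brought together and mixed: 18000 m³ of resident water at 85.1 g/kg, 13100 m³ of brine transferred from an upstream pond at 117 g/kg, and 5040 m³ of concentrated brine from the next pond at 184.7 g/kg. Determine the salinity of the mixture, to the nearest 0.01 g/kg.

Mass of salt is conserved:
salt = 18,000×85.1 + 13,100×117 + 5,040×184.7 = 1,531,800 + 1,532,700 + 930,888 = 3,995,388
volume = 18,000 + 13,100 + 5,040 = 36,140 m³
S = 3,995,388 / 36,140 = 110.5531 g/kg

110.55 g/kg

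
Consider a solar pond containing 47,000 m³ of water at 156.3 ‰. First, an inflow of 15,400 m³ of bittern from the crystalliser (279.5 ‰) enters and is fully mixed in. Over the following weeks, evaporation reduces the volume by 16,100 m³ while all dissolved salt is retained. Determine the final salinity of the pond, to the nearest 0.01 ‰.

251.63 ‰

After mixing: salt = 47,000×156.3 + 15,400×279.5 = 11,650,400; volume = 62,400 m³
After evaporation: salt unchanged = 11,650,400; volume = 62,400 − 16,100 = 46,300 m³
S = 11,650,400 / 46,300 = 251.6285 ‰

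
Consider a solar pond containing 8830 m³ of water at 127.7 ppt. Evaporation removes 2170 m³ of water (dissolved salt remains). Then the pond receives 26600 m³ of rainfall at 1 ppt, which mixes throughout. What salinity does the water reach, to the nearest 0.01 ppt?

34.70 ppt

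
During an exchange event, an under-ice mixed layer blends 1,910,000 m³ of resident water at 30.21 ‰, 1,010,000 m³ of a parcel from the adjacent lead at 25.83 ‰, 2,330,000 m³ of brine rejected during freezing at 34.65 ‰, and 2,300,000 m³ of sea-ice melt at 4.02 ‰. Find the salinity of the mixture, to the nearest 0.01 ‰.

Total salt / total volume:
salt = 1,910,000×30.21 + 1,010,000×25.83 + 2,330,000×34.65 + 2,300,000×4.02 = 57,701,100 + 26,088,300 + 80,734,500 + 9,246,000 = 173,769,900
volume = 1,910,000 + 1,010,000 + 2,330,000 + 2,300,000 = 7,550,000 m³
S = 173,769,900 / 7,550,000 = 23.0159 ‰

23.02 ‰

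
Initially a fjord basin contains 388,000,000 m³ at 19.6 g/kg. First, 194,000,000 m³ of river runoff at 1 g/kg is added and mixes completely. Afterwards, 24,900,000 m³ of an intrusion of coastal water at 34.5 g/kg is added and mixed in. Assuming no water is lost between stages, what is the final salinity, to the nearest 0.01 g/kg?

14.27 g/kg

Salt balance:
Initial salt = 388,000,000×19.6 = 7,604,800,000
After stage 1: salt = 7,604,800,000 + 194,000,000×1 = 7,798,800,000; volume = 582,000,000 m³; S = 13.4 g/kg
After stage 2: salt = 7,798,800,000 + 24,900,000×34.5 = 8,657,850,000; volume = 606,900,000 m³
S = 8,657,850,000 / 606,900,000 = 14.2657 g/kg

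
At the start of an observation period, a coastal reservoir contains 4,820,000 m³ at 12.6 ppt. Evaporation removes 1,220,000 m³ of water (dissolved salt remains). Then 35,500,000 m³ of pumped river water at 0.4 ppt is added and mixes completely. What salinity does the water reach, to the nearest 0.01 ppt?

1.92 ppt

After evaporation: salt = 4,820,000×12.6 = 60,732,000; volume = 4,820,000 − 1,220,000 = 3,600,000 m³
After mixing: salt = 60,732,000 + 35,500,000×0.4 = 74,932,000; volume = 3,600,000 + 35,500,000 = 39,100,000 m³
S = 74,932,000 / 39,100,000 = 1.9164 ppt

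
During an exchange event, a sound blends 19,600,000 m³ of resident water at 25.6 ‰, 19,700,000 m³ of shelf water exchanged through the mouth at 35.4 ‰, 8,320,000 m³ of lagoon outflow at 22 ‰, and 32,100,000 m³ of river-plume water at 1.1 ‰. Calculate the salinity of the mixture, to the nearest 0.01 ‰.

Mass of salt is conserved:
salt = 19,600,000×25.6 + 19,700,000×35.4 + 8,320,000×22 + 32,100,000×1.1 = 501,760,000 + 697,380,000 + 183,040,000 + 35,310,000 = 1,417,490,000
volume = 19,600,000 + 19,700,000 + 8,320,000 + 32,100,000 = 79,720,000 m³
S = 1,417,490,000 / 79,720,000 = 17.7809 ‰

17.78 ‰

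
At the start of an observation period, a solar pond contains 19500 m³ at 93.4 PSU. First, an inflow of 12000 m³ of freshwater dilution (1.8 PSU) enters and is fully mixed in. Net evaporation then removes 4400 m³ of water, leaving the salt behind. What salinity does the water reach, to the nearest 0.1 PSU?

68.0 PSU

After mixing: salt = 19,500×93.4 + 12,000×1.8 = 1,842,900; volume = 31,500 m³
After evaporation: salt unchanged = 1,842,900; volume = 31,500 − 4,400 = 27,100 m³
S = 1,842,900 / 27,100 = 68.0037 PSU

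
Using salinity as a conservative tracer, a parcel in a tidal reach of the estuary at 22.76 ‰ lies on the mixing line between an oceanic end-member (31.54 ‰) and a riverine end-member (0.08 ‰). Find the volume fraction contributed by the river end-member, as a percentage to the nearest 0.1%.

Let f be the freshwater fraction. Salt balance per unit volume:
f×0.08 + (1−f)×31.54 = 22.76
f = (31.54 − 22.76) / (31.54 − 0.08) = 8.78/31.46 = 0.2791

27.9%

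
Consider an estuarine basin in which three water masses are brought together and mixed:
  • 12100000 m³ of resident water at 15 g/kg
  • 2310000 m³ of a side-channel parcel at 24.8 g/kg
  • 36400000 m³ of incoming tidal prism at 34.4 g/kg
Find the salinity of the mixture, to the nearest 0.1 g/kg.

29.3 g/kg

Weighted by volume,
salt = 12,100,000×15 + 2,310,000×24.8 + 36,400,000×34.4 = 181,500,000 + 57,288,000 + 1,252,160,000 = 1,490,948,000
volume = 12,100,000 + 2,310,000 + 36,400,000 = 50,810,000 m³
S = 1,490,948,000 / 50,810,000 = 29.344 g/kg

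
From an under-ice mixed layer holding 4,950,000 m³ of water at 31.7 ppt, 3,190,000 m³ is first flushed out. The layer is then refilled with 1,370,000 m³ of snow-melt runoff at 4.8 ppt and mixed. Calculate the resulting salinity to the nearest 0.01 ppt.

Remaining after removal: 1,760,000 m³ at 31.7 ppt (salt = 55,792,000)
After addition: salt = 55,792,000 + 1,370,000×4.8 = 62,368,000; volume = 3,130,000 m³
S = 62,368,000 / 3,130,000 = 19.9259 ppt

19.93 ppt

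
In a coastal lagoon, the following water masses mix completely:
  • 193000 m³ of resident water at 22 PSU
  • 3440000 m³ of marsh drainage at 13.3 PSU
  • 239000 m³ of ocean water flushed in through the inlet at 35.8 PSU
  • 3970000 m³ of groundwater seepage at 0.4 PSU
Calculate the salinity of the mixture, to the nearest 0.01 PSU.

Total salt / total volume:
salt = 193,000×22 + 3,440,000×13.3 + 239,000×35.8 + 3,970,000×0.4 = 4,246,000 + 45,752,000 + 8,556,200 + 1,588,000 = 60,142,200
volume = 193,000 + 3,440,000 + 239,000 + 3,970,000 = 7,842,000 m³
S = 60,142,200 / 7,842,000 = 7.6692 PSU

7.67 PSU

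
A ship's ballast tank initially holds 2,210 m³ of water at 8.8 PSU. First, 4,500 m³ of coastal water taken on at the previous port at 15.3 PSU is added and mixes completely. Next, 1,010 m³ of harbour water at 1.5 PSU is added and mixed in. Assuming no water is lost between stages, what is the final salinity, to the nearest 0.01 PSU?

Salt balance:
Initial salt = 2,210×8.8 = 19,448
After stage 1: salt = 19,448 + 4,500×15.3 = 88,298; volume = 6,710 m³; S = 13.159 PSU
After stage 2: salt = 88,298 + 1,010×1.5 = 89,813; volume = 7,720 m³
S = 89,813 / 7,720 = 11.6338 PSU

11.63 PSU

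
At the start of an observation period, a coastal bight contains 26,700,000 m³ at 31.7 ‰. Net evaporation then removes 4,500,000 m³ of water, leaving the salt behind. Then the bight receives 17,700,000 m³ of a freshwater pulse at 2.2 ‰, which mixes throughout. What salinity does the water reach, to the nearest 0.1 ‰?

22.2 ‰

After evaporation: salt = 26,700,000×31.7 = 846,390,000; volume = 26,700,000 − 4,500,000 = 22,200,000 m³
After mixing: salt = 846,390,000 + 17,700,000×2.2 = 885,330,000; volume = 22,200,000 + 17,700,000 = 39,900,000 m³
S = 885,330,000 / 39,900,000 = 22.1887 ‰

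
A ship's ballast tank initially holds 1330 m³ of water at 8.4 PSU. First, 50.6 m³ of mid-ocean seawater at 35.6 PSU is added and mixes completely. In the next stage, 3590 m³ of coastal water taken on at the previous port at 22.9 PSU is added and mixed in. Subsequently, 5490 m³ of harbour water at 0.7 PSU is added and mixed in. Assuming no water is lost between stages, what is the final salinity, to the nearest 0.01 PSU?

9.47 PSU

Conserving salt mass:
Initial salt = 1,330×8.4 = 11,172
After stage 1: salt = 11,172 + 50.6×35.6 = 12,973.36; volume = 1,380.6 m³; S = 9.397 PSU
After stage 2: salt = 12,973.36 + 3,590×22.9 = 95,184.36; volume = 4,970.6 m³; S = 19.149 PSU
After stage 3: salt = 95,184.36 + 5,490×0.7 = 99,027.36; volume = 10,460.6 m³
S = 99,027.36 / 10,460.6 = 9.4667 PSU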